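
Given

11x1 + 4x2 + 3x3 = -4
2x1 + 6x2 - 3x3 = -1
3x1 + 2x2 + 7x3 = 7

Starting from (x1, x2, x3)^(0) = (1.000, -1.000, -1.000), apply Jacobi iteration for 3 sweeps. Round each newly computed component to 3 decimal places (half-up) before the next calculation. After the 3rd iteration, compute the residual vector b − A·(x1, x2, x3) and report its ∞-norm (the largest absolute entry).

Iteration 1:
  x1 = (-4 - (4)·-1.000 - (3)·-1.000) / (11) = 0.273
  x2 = (-1 - (2)·1.000 - (-3)·-1.000) / (6) = -1.000
  x3 = (7 - (3)·1.000 - (2)·-1.000) / (7) = 0.857
Iteration 2:
  x1 = (-4 - (4)·-1.000 - (3)·0.857) / (11) = -0.234
  x2 = (-1 - (2)·0.273 - (-3)·0.857) / (6) = 0.171
  x3 = (7 - (3)·0.273 - (2)·-1.000) / (7) = 1.169
Iteration 3:
  x1 = (-4 - (4)·0.171 - (3)·1.169) / (11) = -0.745
  x2 = (-1 - (2)·-0.234 - (-3)·1.169) / (6) = 0.496
  x3 = (7 - (3)·-0.234 - (2)·0.171) / (7) = 1.051
Residual b − A·x = (-0.942, 0.667, 0.886); ∞-norm = 0.942

0.942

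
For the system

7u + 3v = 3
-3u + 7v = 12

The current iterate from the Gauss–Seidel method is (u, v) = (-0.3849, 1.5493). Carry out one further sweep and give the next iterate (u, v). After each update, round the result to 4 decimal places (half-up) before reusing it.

(-0.2354, 1.6134)

One sweep:
  u = (3 - (3)·1.5493) / (7) = -0.2354
  v = (12 - (-3)·-0.2354) / (7) = 1.6134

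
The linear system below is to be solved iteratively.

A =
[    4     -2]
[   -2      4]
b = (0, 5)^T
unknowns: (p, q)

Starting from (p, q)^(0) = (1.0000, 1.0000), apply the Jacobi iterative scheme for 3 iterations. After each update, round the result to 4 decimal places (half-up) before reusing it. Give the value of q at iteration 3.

1.6875

Iteration 1:
  p = (0 - (-2)·1.0000) / (4) = 0.5000
  q = (5 - (-2)·1.0000) / (4) = 1.7500
Iteration 2:
  p = (0 - (-2)·1.7500) / (4) = 0.8750
  q = (5 - (-2)·0.5000) / (4) = 1.5000
Iteration 3:
  p = (0 - (-2)·1.5000) / (4) = 0.7500
  q = (5 - (-2)·0.8750) / (4) = 1.6875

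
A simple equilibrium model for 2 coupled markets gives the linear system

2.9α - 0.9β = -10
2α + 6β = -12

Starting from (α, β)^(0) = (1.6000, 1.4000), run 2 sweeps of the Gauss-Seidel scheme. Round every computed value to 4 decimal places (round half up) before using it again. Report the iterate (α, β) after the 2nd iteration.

(-3.7572, -0.7476)

Iteration 1:
  α = (-10 - (-0.9)·1.4000) / (2.9) = -3.0138
  β = (-12 - (2)·-3.0138) / (6) = -0.9954
Iteration 2:
  α = (-10 - (-0.9)·-0.9954) / (2.9) = -3.7572
  β = (-12 - (2)·-3.7572) / (6) = -0.7476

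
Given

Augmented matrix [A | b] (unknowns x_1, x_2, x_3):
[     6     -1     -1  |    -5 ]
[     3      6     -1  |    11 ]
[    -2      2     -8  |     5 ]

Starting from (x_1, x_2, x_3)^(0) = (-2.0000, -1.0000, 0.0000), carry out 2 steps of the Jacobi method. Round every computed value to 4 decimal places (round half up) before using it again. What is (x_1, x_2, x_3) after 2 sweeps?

Iteration 1:
  x_1 = (-5 - (-1)·-1.0000 - (-1)·0.0000) / (6) = -1.0000
  x_2 = (11 - (3)·-2.0000 - (-1)·0.0000) / (6) = 2.8333
  x_3 = (5 - (-2)·-2.0000 - (2)·-1.0000) / (-8) = -0.3750
Iteration 2:
  x_1 = (-5 - (-1)·2.8333 - (-1)·-0.3750) / (6) = -0.4236
  x_2 = (11 - (3)·-1.0000 - (-1)·-0.3750) / (6) = 2.2708
  x_3 = (5 - (-2)·-1.0000 - (2)·2.8333) / (-8) = 0.3333

(-0.4236, 2.2708, 0.3333)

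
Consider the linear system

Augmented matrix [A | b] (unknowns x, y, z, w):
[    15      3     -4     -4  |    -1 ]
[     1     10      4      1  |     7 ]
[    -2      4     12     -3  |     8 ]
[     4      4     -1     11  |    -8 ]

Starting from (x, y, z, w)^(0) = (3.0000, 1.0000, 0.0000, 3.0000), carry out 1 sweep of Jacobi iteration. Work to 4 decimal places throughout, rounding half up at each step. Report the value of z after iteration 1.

1.5833

Iteration 1:
  x = (-1 - (3)·1.0000 - (-4)·0.0000 - (-4)·3.0000) / (15) = 0.5333
  y = (7 - (1)·3.0000 - (4)·0.0000 - (1)·3.0000) / (10) = 0.1000
  z = (8 - (-2)·3.0000 - (4)·1.0000 - (-3)·3.0000) / (12) = 1.5833
  w = (-8 - (4)·3.0000 - (4)·1.0000 - (-1)·0.0000) / (11) = -2.1818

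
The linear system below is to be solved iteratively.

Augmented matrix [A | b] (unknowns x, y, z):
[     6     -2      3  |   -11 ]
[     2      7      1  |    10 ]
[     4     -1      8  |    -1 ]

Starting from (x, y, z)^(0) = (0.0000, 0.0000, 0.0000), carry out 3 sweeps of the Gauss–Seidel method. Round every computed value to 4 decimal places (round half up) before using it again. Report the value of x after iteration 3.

Iteration 1:
  x = (-11 - (-2)·0.0000 - (3)·0.0000) / (6) = -1.8333
  y = (10 - (2)·-1.8333 - (1)·0.0000) / (7) = 1.9524
  z = (-1 - (4)·-1.8333 - (-1)·1.9524) / (8) = 1.0357
Iteration 2:
  x = (-11 - (-2)·1.9524 - (3)·1.0357) / (6) = -1.7004
  y = (10 - (2)·-1.7004 - (1)·1.0357) / (7) = 1.7664
  z = (-1 - (4)·-1.7004 - (-1)·1.7664) / (8) = 0.9460
Iteration 3:
  x = (-11 - (-2)·1.7664 - (3)·0.9460) / (6) = -1.7175
  y = (10 - (2)·-1.7175 - (1)·0.9460) / (7) = 1.7841
  z = (-1 - (4)·-1.7175 - (-1)·1.7841) / (8) = 0.9568

-1.7175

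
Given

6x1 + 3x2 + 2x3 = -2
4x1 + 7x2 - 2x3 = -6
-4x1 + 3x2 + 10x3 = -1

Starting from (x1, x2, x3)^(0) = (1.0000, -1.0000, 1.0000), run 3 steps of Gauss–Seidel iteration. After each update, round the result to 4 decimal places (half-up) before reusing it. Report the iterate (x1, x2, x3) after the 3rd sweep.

Iteration 1:
  x1 = (-2 - (3)·-1.0000 - (2)·1.0000) / (6) = -0.1667
  x2 = (-6 - (4)·-0.1667 - (-2)·1.0000) / (7) = -0.4762
  x3 = (-1 - (-4)·-0.1667 - (3)·-0.4762) / (10) = -0.0238
Iteration 2:
  x1 = (-2 - (3)·-0.4762 - (2)·-0.0238) / (6) = -0.0873
  x2 = (-6 - (4)·-0.0873 - (-2)·-0.0238) / (7) = -0.8141
  x3 = (-1 - (-4)·-0.0873 - (3)·-0.8141) / (10) = 0.1093
Iteration 3:
  x1 = (-2 - (3)·-0.8141 - (2)·0.1093) / (6) = 0.0373
  x2 = (-6 - (4)·0.0373 - (-2)·0.1093) / (7) = -0.8472
  x3 = (-1 - (-4)·0.0373 - (3)·-0.8472) / (10) = 0.1691

(0.0373, -0.8472, 0.1691)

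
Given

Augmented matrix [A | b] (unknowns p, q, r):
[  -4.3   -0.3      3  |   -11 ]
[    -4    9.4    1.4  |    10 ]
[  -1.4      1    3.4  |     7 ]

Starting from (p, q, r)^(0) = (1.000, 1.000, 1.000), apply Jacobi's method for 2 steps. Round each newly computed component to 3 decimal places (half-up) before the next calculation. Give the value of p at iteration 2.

3.983

Iteration 1:
  p = (-11 - (-0.3)·1.000 - (3)·1.000) / (-4.3) = 3.186
  q = (10 - (-4)·1.000 - (1.4)·1.000) / (9.4) = 1.340
  r = (7 - (-1.4)·1.000 - (1)·1.000) / (3.4) = 2.176
Iteration 2:
  p = (-11 - (-0.3)·1.340 - (3)·2.176) / (-4.3) = 3.983
  q = (10 - (-4)·3.186 - (1.4)·2.176) / (9.4) = 2.095
  r = (7 - (-1.4)·3.186 - (1)·1.340) / (3.4) = 2.977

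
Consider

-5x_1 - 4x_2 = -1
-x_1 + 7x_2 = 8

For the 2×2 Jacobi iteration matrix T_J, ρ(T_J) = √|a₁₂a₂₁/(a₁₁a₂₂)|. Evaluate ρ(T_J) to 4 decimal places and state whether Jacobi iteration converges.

a₁₂a₂₁/(a₁₁a₂₂) = (-4)·(-1) / ((-5)·(7)) = -0.114286
ρ = √|-0.114286| = √0.114286 = 0.3381
ρ < 1, so Jacobi converges

0.3381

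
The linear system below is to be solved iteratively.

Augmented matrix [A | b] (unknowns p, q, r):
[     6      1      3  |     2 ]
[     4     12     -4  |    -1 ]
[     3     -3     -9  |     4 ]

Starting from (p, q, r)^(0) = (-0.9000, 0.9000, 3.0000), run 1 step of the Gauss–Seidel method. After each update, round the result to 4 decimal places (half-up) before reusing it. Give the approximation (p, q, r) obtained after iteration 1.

(-1.3167, 1.3556, -1.3352)

Iteration 1:
  p = (2 - (1)·0.9000 - (3)·3.0000) / (6) = -1.3167
  q = (-1 - (4)·-1.3167 - (-4)·3.0000) / (12) = 1.3556
  r = (4 - (3)·-1.3167 - (-3)·1.3556) / (-9) = -1.3352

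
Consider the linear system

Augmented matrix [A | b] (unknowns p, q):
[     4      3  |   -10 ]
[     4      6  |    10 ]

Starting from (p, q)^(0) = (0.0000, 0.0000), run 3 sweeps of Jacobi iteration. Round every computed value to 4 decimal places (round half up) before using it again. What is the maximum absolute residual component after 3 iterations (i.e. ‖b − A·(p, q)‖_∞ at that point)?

Iteration 1:
  p = (-10 - (3)·0.0000) / (4) = -2.5000
  q = (10 - (4)·0.0000) / (6) = 1.6667
Iteration 2:
  p = (-10 - (3)·1.6667) / (4) = -3.7500
  q = (10 - (4)·-2.5000) / (6) = 3.3333
Iteration 3:
  p = (-10 - (3)·3.3333) / (4) = -5.0000
  q = (10 - (4)·-3.7500) / (6) = 4.1667
Residual b − A·x = (-2.5001, 4.9998); ∞-norm = 4.9998

4.9998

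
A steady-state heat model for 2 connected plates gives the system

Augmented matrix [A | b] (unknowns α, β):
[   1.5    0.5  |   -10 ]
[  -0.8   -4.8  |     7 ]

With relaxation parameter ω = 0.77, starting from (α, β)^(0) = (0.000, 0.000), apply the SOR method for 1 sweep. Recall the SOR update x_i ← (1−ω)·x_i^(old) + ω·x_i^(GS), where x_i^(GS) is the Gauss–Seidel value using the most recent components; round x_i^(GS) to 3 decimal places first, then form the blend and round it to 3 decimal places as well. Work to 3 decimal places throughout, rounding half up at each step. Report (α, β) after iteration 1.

Iteration 1:
  α: GS value = (-10 - (0.5)·0.000) / (1.5) = -6.667;  α ← (1−ω)·0.000 + ω·-6.667 = -5.134
  β: GS value = (7 - (-0.8)·-5.134) / (-4.8) = -0.603;  β ← (1−ω)·0.000 + ω·-0.603 = -0.464

(-5.134, -0.464)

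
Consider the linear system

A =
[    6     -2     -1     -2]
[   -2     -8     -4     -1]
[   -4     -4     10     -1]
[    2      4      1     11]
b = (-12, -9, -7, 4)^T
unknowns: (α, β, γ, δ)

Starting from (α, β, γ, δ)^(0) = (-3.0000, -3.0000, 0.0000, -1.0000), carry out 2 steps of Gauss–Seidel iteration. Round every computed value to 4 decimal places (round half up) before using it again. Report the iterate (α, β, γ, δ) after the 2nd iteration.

Iteration 1:
  α = (-12 - (-2)·-3.0000 - (-1)·0.0000 - (-2)·-1.0000) / (6) = -3.3333
  β = (-9 - (-2)·-3.3333 - (-4)·0.0000 - (-1)·-1.0000) / (-8) = 2.0833
  γ = (-7 - (-4)·-3.3333 - (-4)·2.0833 - (-1)·-1.0000) / (10) = -1.3000
  δ = (4 - (2)·-3.3333 - (4)·2.0833 - (1)·-1.3000) / (11) = 0.3303
Iteration 2:
  α = (-12 - (-2)·2.0833 - (-1)·-1.3000 - (-2)·0.3303) / (6) = -1.4121
  β = (-9 - (-2)·-1.4121 - (-4)·-1.3000 - (-1)·0.3303) / (-8) = 2.0867
  γ = (-7 - (-4)·-1.4121 - (-4)·2.0867 - (-1)·0.3303) / (10) = -0.3971
  δ = (4 - (2)·-1.4121 - (4)·2.0867 - (1)·-0.3971) / (11) = -0.1023

(-1.4121, 2.0867, -0.3971, -0.1023)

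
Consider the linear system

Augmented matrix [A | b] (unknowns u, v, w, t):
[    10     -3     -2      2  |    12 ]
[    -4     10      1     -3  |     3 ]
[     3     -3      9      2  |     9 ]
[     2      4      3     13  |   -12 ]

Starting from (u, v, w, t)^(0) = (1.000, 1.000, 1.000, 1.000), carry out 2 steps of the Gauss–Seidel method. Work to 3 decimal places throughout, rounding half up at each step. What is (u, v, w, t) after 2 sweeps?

(1.987, 0.538, 0.882, -1.598)

Iteration 1:
  u = (12 - (-3)·1.000 - (-2)·1.000 - (2)·1.000) / (10) = 1.500
  v = (3 - (-4)·1.500 - (1)·1.000 - (-3)·1.000) / (10) = 1.100
  w = (9 - (3)·1.500 - (-3)·1.100 - (2)·1.000) / (9) = 0.644
  t = (-12 - (2)·1.500 - (4)·1.100 - (3)·0.644) / (13) = -1.641
Iteration 2:
  u = (12 - (-3)·1.100 - (-2)·0.644 - (2)·-1.641) / (10) = 1.987
  v = (3 - (-4)·1.987 - (1)·0.644 - (-3)·-1.641) / (10) = 0.538
  w = (9 - (3)·1.987 - (-3)·0.538 - (2)·-1.641) / (9) = 0.882
  t = (-12 - (2)·1.987 - (4)·0.538 - (3)·0.882) / (13) = -1.598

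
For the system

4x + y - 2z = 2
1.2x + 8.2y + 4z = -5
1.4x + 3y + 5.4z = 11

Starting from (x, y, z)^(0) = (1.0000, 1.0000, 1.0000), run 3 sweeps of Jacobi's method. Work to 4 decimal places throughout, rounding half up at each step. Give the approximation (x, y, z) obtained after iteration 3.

(2.0957, -2.0538, 2.3993)

Iteration 1:
  x = (2 - (1)·1.0000 - (-2)·1.0000) / (4) = 0.7500
  y = (-5 - (1.2)·1.0000 - (4)·1.0000) / (8.2) = -1.2439
  z = (11 - (1.4)·1.0000 - (3)·1.0000) / (5.4) = 1.2222
Iteration 2:
  x = (2 - (1)·-1.2439 - (-2)·1.2222) / (4) = 1.4221
  y = (-5 - (1.2)·0.7500 - (4)·1.2222) / (8.2) = -1.3157
  z = (11 - (1.4)·0.7500 - (3)·-1.2439) / (5.4) = 2.5336
Iteration 3:
  x = (2 - (1)·-1.3157 - (-2)·2.5336) / (4) = 2.0957
  y = (-5 - (1.2)·1.4221 - (4)·2.5336) / (8.2) = -2.0538
  z = (11 - (1.4)·1.4221 - (3)·-1.3157) / (5.4) = 2.3993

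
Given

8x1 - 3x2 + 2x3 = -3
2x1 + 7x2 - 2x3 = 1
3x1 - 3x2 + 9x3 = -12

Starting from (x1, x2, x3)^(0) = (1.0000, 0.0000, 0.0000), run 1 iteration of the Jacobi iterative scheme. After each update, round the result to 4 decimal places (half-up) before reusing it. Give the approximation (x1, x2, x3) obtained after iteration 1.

(-0.3750, -0.1429, -1.6667)

Iteration 1:
  x1 = (-3 - (-3)·0.0000 - (2)·0.0000) / (8) = -0.3750
  x2 = (1 - (2)·1.0000 - (-2)·0.0000) / (7) = -0.1429
  x3 = (-12 - (3)·1.0000 - (-3)·0.0000) / (9) = -1.6667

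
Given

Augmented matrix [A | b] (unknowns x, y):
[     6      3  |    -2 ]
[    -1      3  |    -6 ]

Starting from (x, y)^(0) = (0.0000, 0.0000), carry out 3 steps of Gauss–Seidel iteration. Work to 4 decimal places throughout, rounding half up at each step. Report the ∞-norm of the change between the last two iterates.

0.1759

Iteration 1:
  x = (-2 - (3)·0.0000) / (6) = -0.3333
  y = (-6 - (-1)·-0.3333) / (3) = -2.1111
Iteration 2:
  x = (-2 - (3)·-2.1111) / (6) = 0.7222
  y = (-6 - (-1)·0.7222) / (3) = -1.7593
Iteration 3:
  x = (-2 - (3)·-1.7593) / (6) = 0.5463
  y = (-6 - (-1)·0.5463) / (3) = -1.8179
Change: (-0.1759, -0.0586) → max |·| = 0.1759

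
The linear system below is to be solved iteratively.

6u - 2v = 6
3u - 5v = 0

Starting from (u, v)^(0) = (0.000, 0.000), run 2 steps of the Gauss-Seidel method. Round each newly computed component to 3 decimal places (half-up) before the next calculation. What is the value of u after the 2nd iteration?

1.200

Iteration 1:
  u = (6 - (-2)·0.000) / (6) = 1.000
  v = (0 - (3)·1.000) / (-5) = 0.600
Iteration 2:
  u = (6 - (-2)·0.600) / (6) = 1.200
  v = (0 - (3)·1.200) / (-5) = 0.720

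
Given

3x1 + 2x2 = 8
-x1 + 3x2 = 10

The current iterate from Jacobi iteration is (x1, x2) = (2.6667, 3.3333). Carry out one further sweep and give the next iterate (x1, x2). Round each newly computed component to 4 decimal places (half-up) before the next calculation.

(0.4445, 4.2222)

One sweep:
  x1 = (8 - (2)·3.3333) / (3) = 0.4445
  x2 = (10 - (-1)·2.6667) / (3) = 4.2222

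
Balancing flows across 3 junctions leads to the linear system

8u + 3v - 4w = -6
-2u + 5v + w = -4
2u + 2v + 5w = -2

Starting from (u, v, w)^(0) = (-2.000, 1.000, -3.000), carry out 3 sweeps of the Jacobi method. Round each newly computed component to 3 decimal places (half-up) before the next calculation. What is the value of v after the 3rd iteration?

-1.160

Iteration 1:
  u = (-6 - (3)·1.000 - (-4)·-3.000) / (8) = -2.625
  v = (-4 - (-2)·-2.000 - (1)·-3.000) / (5) = -1.000
  w = (-2 - (2)·-2.000 - (2)·1.000) / (5) = 0.000
Iteration 2:
  u = (-6 - (3)·-1.000 - (-4)·0.000) / (8) = -0.375
  v = (-4 - (-2)·-2.625 - (1)·0.000) / (5) = -1.850
  w = (-2 - (2)·-2.625 - (2)·-1.000) / (5) = 1.050
Iteration 3:
  u = (-6 - (3)·-1.850 - (-4)·1.050) / (8) = 0.469
  v = (-4 - (-2)·-0.375 - (1)·1.050) / (5) = -1.160
  w = (-2 - (2)·-0.375 - (2)·-1.850) / (5) = 0.490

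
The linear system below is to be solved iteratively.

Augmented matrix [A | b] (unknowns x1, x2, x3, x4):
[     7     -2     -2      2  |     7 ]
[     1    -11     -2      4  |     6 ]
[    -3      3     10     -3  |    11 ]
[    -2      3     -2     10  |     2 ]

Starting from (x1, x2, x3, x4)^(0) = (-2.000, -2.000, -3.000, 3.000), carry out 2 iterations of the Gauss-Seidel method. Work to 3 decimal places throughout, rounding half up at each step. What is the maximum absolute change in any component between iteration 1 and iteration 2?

Iteration 1:
  x1 = (7 - (-2)·-2.000 - (-2)·-3.000 - (2)·3.000) / (7) = -1.286
  x2 = (6 - (1)·-1.286 - (-2)·-3.000 - (4)·3.000) / (-11) = 0.974
  x3 = (11 - (-3)·-1.286 - (3)·0.974 - (-3)·3.000) / (10) = 1.322
  x4 = (2 - (-2)·-1.286 - (3)·0.974 - (-2)·1.322) / (10) = -0.085
Iteration 2:
  x1 = (7 - (-2)·0.974 - (-2)·1.322 - (2)·-0.085) / (7) = 1.680
  x2 = (6 - (1)·1.680 - (-2)·1.322 - (4)·-0.085) / (-11) = -0.664
  x3 = (11 - (-3)·1.680 - (3)·-0.664 - (-3)·-0.085) / (10) = 1.778
  x4 = (2 - (-2)·1.680 - (3)·-0.664 - (-2)·1.778) / (10) = 1.091
Change: (2.966, -1.638, 0.456, 1.176) → max |·| = 2.966

2.966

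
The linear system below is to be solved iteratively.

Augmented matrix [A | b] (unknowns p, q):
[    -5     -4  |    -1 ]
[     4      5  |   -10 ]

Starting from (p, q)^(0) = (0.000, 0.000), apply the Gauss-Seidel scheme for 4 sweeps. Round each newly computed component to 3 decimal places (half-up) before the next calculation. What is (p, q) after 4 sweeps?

Iteration 1:
  p = (-1 - (-4)·0.000) / (-5) = 0.200
  q = (-10 - (4)·0.200) / (5) = -2.160
Iteration 2:
  p = (-1 - (-4)·-2.160) / (-5) = 1.928
  q = (-10 - (4)·1.928) / (5) = -3.542
Iteration 3:
  p = (-1 - (-4)·-3.542) / (-5) = 3.034
  q = (-10 - (4)·3.034) / (5) = -4.427
Iteration 4:
  p = (-1 - (-4)·-4.427) / (-5) = 3.742
  q = (-10 - (4)·3.742) / (5) = -4.994

(3.742, -4.994)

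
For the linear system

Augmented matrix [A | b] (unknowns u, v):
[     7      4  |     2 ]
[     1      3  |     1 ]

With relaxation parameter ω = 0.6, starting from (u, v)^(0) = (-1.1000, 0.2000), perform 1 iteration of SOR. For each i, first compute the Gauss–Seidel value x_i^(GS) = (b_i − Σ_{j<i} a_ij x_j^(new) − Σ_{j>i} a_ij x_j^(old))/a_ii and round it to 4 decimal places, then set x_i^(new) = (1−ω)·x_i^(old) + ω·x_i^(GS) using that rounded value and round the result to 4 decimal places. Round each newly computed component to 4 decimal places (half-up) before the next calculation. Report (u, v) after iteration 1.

Iteration 1:
  u: GS value = (2 - (4)·0.2000) / (7) = 0.1714;  u ← (1−ω)·-1.1000 + ω·0.1714 = -0.3372
  v: GS value = (1 - (1)·-0.3372) / (3) = 0.4457;  v ← (1−ω)·0.2000 + ω·0.4457 = 0.3474

(-0.3372, 0.3474)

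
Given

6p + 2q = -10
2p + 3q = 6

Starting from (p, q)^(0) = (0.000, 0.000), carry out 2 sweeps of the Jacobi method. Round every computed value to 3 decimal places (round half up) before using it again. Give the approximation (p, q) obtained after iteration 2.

(-2.333, 3.111)

Iteration 1:
  p = (-10 - (2)·0.000) / (6) = -1.667
  q = (6 - (2)·0.000) / (3) = 2.000
Iteration 2:
  p = (-10 - (2)·2.000) / (6) = -2.333
  q = (6 - (2)·-1.667) / (3) = 3.111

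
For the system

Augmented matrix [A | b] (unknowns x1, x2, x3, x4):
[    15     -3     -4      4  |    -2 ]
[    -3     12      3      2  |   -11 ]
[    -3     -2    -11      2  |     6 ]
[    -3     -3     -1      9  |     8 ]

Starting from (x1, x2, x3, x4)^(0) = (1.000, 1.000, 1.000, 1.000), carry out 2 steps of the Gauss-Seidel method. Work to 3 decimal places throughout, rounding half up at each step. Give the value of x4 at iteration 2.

0.326

Iteration 1:
  x1 = (-2 - (-3)·1.000 - (-4)·1.000 - (4)·1.000) / (15) = 0.067
  x2 = (-11 - (-3)·0.067 - (3)·1.000 - (2)·1.000) / (12) = -1.317
  x3 = (6 - (-3)·0.067 - (-2)·-1.317 - (2)·1.000) / (-11) = -0.142
  x4 = (8 - (-3)·0.067 - (-3)·-1.317 - (-1)·-0.142) / (9) = 0.456
Iteration 2:
  x1 = (-2 - (-3)·-1.317 - (-4)·-0.142 - (4)·0.456) / (15) = -0.556
  x2 = (-11 - (-3)·-0.556 - (3)·-0.142 - (2)·0.456) / (12) = -1.096
  x3 = (6 - (-3)·-0.556 - (-2)·-1.096 - (2)·0.456) / (-11) = -0.112
  x4 = (8 - (-3)·-0.556 - (-3)·-1.096 - (-1)·-0.112) / (9) = 0.326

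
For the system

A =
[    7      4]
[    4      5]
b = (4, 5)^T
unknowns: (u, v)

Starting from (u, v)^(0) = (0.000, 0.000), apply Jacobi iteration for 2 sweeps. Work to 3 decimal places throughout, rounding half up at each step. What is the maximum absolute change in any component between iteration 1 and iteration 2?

Iteration 1:
  u = (4 - (4)·0.000) / (7) = 0.571
  v = (5 - (4)·0.000) / (5) = 1.000
Iteration 2:
  u = (4 - (4)·1.000) / (7) = 0.000
  v = (5 - (4)·0.571) / (5) = 0.543
Change: (-0.571, -0.457) → max |·| = 0.571

0.571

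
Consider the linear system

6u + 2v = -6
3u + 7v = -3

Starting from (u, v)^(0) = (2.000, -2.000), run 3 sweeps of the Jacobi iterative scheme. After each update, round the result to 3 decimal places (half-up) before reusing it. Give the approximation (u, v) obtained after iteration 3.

(-0.905, -0.184)

Iteration 1:
  u = (-6 - (2)·-2.000) / (6) = -0.333
  v = (-3 - (3)·2.000) / (7) = -1.286
Iteration 2:
  u = (-6 - (2)·-1.286) / (6) = -0.571
  v = (-3 - (3)·-0.333) / (7) = -0.286
Iteration 3:
  u = (-6 - (2)·-0.286) / (6) = -0.905
  v = (-3 - (3)·-0.571) / (7) = -0.184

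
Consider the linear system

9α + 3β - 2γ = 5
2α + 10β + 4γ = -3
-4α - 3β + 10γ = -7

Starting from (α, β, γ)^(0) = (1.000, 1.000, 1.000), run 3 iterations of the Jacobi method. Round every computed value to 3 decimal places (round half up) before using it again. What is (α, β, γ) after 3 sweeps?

Iteration 1:
  α = (5 - (3)·1.000 - (-2)·1.000) / (9) = 0.444
  β = (-3 - (2)·1.000 - (4)·1.000) / (10) = -0.900
  γ = (-7 - (-4)·1.000 - (-3)·1.000) / (10) = 0.000
Iteration 2:
  α = (5 - (3)·-0.900 - (-2)·0.000) / (9) = 0.856
  β = (-3 - (2)·0.444 - (4)·0.000) / (10) = -0.389
  γ = (-7 - (-4)·0.444 - (-3)·-0.900) / (10) = -0.792
Iteration 3:
  α = (5 - (3)·-0.389 - (-2)·-0.792) / (9) = 0.509
  β = (-3 - (2)·0.856 - (4)·-0.792) / (10) = -0.154
  γ = (-7 - (-4)·0.856 - (-3)·-0.389) / (10) = -0.474

(0.509, -0.154, -0.474)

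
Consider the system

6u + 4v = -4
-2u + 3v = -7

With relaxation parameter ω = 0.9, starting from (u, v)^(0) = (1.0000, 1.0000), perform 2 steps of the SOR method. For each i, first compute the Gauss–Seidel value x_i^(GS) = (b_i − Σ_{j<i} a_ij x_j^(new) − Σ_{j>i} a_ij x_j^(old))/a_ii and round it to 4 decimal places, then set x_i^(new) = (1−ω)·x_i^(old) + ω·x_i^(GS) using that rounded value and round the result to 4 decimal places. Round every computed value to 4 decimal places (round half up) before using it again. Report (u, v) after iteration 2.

Iteration 1:
  u: GS value = (-4 - (4)·1.0000) / (6) = -1.3333;  u ← (1−ω)·1.0000 + ω·-1.3333 = -1.1000
  v: GS value = (-7 - (-2)·-1.1000) / (3) = -3.0667;  v ← (1−ω)·1.0000 + ω·-3.0667 = -2.6600
Iteration 2:
  u: GS value = (-4 - (4)·-2.6600) / (6) = 1.1067;  u ← (1−ω)·-1.1000 + ω·1.1067 = 0.8860
  v: GS value = (-7 - (-2)·0.8860) / (3) = -1.7427;  v ← (1−ω)·-2.6600 + ω·-1.7427 = -1.8344

(0.8860, -1.8344)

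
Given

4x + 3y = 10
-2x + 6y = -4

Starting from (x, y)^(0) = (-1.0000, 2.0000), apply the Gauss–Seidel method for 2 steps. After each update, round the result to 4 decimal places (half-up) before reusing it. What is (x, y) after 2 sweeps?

Iteration 1:
  x = (10 - (3)·2.0000) / (4) = 1.0000
  y = (-4 - (-2)·1.0000) / (6) = -0.3333
Iteration 2:
  x = (10 - (3)·-0.3333) / (4) = 2.7500
  y = (-4 - (-2)·2.7500) / (6) = 0.2500

(2.7500, 0.2500)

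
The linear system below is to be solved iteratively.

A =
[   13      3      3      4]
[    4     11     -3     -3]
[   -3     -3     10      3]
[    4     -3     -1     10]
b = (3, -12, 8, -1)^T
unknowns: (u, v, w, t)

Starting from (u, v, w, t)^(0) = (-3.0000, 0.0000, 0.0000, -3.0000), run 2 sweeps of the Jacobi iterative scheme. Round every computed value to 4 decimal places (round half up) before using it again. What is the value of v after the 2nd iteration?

Iteration 1:
  u = (3 - (3)·0.0000 - (3)·0.0000 - (4)·-3.0000) / (13) = 1.1538
  v = (-12 - (4)·-3.0000 - (-3)·0.0000 - (-3)·-3.0000) / (11) = -0.8182
  w = (8 - (-3)·-3.0000 - (-3)·0.0000 - (3)·-3.0000) / (10) = 0.8000
  t = (-1 - (4)·-3.0000 - (-3)·0.0000 - (-1)·0.0000) / (10) = 1.1000
Iteration 2:
  u = (3 - (3)·-0.8182 - (3)·0.8000 - (4)·1.1000) / (13) = -0.1035
  v = (-12 - (4)·1.1538 - (-3)·0.8000 - (-3)·1.1000) / (11) = -0.9923
  w = (8 - (-3)·1.1538 - (-3)·-0.8182 - (3)·1.1000) / (10) = 0.5707
  t = (-1 - (4)·1.1538 - (-3)·-0.8182 - (-1)·0.8000) / (10) = -0.7270

-0.9923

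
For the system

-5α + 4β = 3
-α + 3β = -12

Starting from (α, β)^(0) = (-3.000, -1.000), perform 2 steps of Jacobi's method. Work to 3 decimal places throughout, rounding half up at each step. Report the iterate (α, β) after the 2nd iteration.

Iteration 1:
  α = (3 - (4)·-1.000) / (-5) = -1.400
  β = (-12 - (-1)·-3.000) / (3) = -5.000
Iteration 2:
  α = (3 - (4)·-5.000) / (-5) = -4.600
  β = (-12 - (-1)·-1.400) / (3) = -4.467

(-4.600, -4.467)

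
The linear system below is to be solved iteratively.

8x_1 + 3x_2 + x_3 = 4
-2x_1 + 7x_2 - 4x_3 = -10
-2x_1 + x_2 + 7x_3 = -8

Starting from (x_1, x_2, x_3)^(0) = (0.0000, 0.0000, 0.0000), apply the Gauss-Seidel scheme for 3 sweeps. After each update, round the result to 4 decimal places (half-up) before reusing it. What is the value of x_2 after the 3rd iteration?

Iteration 1:
  x_1 = (4 - (3)·0.0000 - (1)·0.0000) / (8) = 0.5000
  x_2 = (-10 - (-2)·0.5000 - (-4)·0.0000) / (7) = -1.2857
  x_3 = (-8 - (-2)·0.5000 - (1)·-1.2857) / (7) = -0.8163
Iteration 2:
  x_1 = (4 - (3)·-1.2857 - (1)·-0.8163) / (8) = 1.0842
  x_2 = (-10 - (-2)·1.0842 - (-4)·-0.8163) / (7) = -1.5853
  x_3 = (-8 - (-2)·1.0842 - (1)·-1.5853) / (7) = -0.6066
Iteration 3:
  x_1 = (4 - (3)·-1.5853 - (1)·-0.6066) / (8) = 1.1703
  x_2 = (-10 - (-2)·1.1703 - (-4)·-0.6066) / (7) = -1.4408
  x_3 = (-8 - (-2)·1.1703 - (1)·-1.4408) / (7) = -0.6027

-1.4408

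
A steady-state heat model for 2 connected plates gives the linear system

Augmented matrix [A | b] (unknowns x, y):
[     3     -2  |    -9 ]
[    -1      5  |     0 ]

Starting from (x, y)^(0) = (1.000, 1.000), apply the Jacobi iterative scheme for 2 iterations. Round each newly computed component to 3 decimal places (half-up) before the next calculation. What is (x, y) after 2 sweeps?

Iteration 1:
  x = (-9 - (-2)·1.000) / (3) = -2.333
  y = (0 - (-1)·1.000) / (5) = 0.200
Iteration 2:
  x = (-9 - (-2)·0.200) / (3) = -2.867
  y = (0 - (-1)·-2.333) / (5) = -0.467

(-2.867, -0.467)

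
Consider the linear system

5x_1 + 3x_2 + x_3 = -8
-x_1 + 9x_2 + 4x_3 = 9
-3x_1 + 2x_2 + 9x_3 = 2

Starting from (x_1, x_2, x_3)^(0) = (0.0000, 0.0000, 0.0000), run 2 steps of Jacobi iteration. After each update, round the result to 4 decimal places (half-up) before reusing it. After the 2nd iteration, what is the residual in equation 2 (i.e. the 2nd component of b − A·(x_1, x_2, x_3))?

2.3773

Iteration 1:
  x_1 = (-8 - (3)·0.0000 - (1)·0.0000) / (5) = -1.6000
  x_2 = (9 - (-1)·0.0000 - (4)·0.0000) / (9) = 1.0000
  x_3 = (2 - (-3)·0.0000 - (2)·0.0000) / (9) = 0.2222
Iteration 2:
  x_1 = (-8 - (3)·1.0000 - (1)·0.2222) / (5) = -2.2444
  x_2 = (9 - (-1)·-1.6000 - (4)·0.2222) / (9) = 0.7235
  x_3 = (2 - (-3)·-1.6000 - (2)·1.0000) / (9) = -0.5333
Residual b − A·x = (1.5848, 2.3773, -1.3805)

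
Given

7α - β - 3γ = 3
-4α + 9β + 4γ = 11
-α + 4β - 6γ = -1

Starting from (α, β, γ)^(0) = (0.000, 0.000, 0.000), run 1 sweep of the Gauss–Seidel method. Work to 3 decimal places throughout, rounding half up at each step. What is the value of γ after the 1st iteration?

1.037

Iteration 1:
  α = (3 - (-1)·0.000 - (-3)·0.000) / (7) = 0.429
  β = (11 - (-4)·0.429 - (4)·0.000) / (9) = 1.413
  γ = (-1 - (-1)·0.429 - (4)·1.413) / (-6) = 1.037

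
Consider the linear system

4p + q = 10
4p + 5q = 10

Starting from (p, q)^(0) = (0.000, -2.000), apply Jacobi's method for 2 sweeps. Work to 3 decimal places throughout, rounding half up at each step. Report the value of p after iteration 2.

2.000

Iteration 1:
  p = (10 - (1)·-2.000) / (4) = 3.000
  q = (10 - (4)·0.000) / (5) = 2.000
Iteration 2:
  p = (10 - (1)·2.000) / (4) = 2.000
  q = (10 - (4)·3.000) / (5) = -0.400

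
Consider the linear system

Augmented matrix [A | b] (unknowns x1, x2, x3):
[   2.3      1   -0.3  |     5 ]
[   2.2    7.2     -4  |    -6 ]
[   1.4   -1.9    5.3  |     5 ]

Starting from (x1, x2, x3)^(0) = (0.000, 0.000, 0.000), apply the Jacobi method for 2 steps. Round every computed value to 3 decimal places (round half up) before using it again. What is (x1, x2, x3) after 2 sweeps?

Iteration 1:
  x1 = (5 - (1)·0.000 - (-0.3)·0.000) / (2.3) = 2.174
  x2 = (-6 - (2.2)·0.000 - (-4)·0.000) / (7.2) = -0.833
  x3 = (5 - (1.4)·0.000 - (-1.9)·0.000) / (5.3) = 0.943
Iteration 2:
  x1 = (5 - (1)·-0.833 - (-0.3)·0.943) / (2.3) = 2.659
  x2 = (-6 - (2.2)·2.174 - (-4)·0.943) / (7.2) = -0.974
  x3 = (5 - (1.4)·2.174 - (-1.9)·-0.833) / (5.3) = 0.071

(2.659, -0.974, 0.071)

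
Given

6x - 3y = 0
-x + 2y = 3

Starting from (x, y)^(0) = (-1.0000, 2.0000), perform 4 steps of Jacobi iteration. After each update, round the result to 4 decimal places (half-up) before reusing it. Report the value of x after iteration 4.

0.8750

Iteration 1:
  x = (0 - (-3)·2.0000) / (6) = 1.0000
  y = (3 - (-1)·-1.0000) / (2) = 1.0000
Iteration 2:
  x = (0 - (-3)·1.0000) / (6) = 0.5000
  y = (3 - (-1)·1.0000) / (2) = 2.0000
Iteration 3:
  x = (0 - (-3)·2.0000) / (6) = 1.0000
  y = (3 - (-1)·0.5000) / (2) = 1.7500
Iteration 4:
  x = (0 - (-3)·1.7500) / (6) = 0.8750
  y = (3 - (-1)·1.0000) / (2) = 2.0000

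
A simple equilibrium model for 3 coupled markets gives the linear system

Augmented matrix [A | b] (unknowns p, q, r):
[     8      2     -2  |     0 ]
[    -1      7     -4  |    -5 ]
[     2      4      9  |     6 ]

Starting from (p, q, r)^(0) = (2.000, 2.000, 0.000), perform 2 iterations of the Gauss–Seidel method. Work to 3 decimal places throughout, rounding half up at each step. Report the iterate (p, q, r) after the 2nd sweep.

Iteration 1:
  p = (0 - (2)·2.000 - (-2)·0.000) / (8) = -0.500
  q = (-5 - (-1)·-0.500 - (-4)·0.000) / (7) = -0.786
  r = (6 - (2)·-0.500 - (4)·-0.786) / (9) = 1.127
Iteration 2:
  p = (0 - (2)·-0.786 - (-2)·1.127) / (8) = 0.478
  q = (-5 - (-1)·0.478 - (-4)·1.127) / (7) = -0.002
  r = (6 - (2)·0.478 - (4)·-0.002) / (9) = 0.561

(0.478, -0.002, 0.561)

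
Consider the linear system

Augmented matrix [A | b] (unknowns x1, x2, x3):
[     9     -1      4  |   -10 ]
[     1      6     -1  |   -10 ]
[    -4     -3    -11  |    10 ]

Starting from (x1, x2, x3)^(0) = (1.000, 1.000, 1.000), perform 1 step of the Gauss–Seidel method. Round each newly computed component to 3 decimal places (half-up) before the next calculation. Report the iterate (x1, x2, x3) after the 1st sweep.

Iteration 1:
  x1 = (-10 - (-1)·1.000 - (4)·1.000) / (9) = -1.444
  x2 = (-10 - (1)·-1.444 - (-1)·1.000) / (6) = -1.259
  x3 = (10 - (-4)·-1.444 - (-3)·-1.259) / (-11) = -0.041

(-1.444, -1.259, -0.041)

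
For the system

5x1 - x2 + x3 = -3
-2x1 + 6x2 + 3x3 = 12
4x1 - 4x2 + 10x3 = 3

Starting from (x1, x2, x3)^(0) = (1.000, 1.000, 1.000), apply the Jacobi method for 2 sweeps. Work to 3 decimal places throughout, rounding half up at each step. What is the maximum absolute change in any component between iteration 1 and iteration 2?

Iteration 1:
  x1 = (-3 - (-1)·1.000 - (1)·1.000) / (5) = -0.600
  x2 = (12 - (-2)·1.000 - (3)·1.000) / (6) = 1.833
  x3 = (3 - (4)·1.000 - (-4)·1.000) / (10) = 0.300
Iteration 2:
  x1 = (-3 - (-1)·1.833 - (1)·0.300) / (5) = -0.293
  x2 = (12 - (-2)·-0.600 - (3)·0.300) / (6) = 1.650
  x3 = (3 - (4)·-0.600 - (-4)·1.833) / (10) = 1.273
Change: (0.307, -0.183, 0.973) → max |·| = 0.973

0.973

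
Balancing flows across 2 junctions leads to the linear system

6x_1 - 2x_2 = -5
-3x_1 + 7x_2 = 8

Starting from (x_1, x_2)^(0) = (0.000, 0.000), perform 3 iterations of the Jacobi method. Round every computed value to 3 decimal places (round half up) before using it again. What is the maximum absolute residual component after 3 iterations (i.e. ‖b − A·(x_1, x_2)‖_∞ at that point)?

Iteration 1:
  x_1 = (-5 - (-2)·0.000) / (6) = -0.833
  x_2 = (8 - (-3)·0.000) / (7) = 1.143
Iteration 2:
  x_1 = (-5 - (-2)·1.143) / (6) = -0.452
  x_2 = (8 - (-3)·-0.833) / (7) = 0.786
Iteration 3:
  x_1 = (-5 - (-2)·0.786) / (6) = -0.571
  x_2 = (8 - (-3)·-0.452) / (7) = 0.949
Residual b − A·x = (0.324, -0.356); ∞-norm = 0.356

0.356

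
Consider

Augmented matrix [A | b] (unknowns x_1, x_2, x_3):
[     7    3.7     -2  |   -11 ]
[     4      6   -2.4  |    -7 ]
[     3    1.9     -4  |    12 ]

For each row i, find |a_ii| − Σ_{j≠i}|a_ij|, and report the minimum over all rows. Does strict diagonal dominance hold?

-0.9

row 1: |7| − (3.7+2) = 1.3
row 2: |6| − (4+2.4) = -0.4
row 3: |-4| − (3+1.9) = -0.9
minimum over rows = -0.9 → not strictly diagonally dominant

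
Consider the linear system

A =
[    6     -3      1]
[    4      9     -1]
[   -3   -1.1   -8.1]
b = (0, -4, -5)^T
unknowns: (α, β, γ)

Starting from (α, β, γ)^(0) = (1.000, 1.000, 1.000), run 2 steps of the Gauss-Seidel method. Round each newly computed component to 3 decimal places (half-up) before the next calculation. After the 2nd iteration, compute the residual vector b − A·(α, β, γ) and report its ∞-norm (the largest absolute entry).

Iteration 1:
  α = (0 - (-3)·1.000 - (1)·1.000) / (6) = 0.333
  β = (-4 - (4)·0.333 - (-1)·1.000) / (9) = -0.481
  γ = (-5 - (-3)·0.333 - (-1.1)·-0.481) / (-8.1) = 0.559
Iteration 2:
  α = (0 - (-3)·-0.481 - (1)·0.559) / (6) = -0.334
  β = (-4 - (4)·-0.334 - (-1)·0.559) / (9) = -0.234
  γ = (-5 - (-3)·-0.334 - (-1.1)·-0.234) / (-8.1) = 0.773
Residual b − A·x = (0.529, 0.215, 0.002); ∞-norm = 0.529

0.529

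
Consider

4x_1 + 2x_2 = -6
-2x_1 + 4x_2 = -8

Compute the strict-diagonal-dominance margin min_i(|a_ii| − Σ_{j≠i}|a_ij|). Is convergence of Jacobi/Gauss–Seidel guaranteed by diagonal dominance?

row 1: |4| − (2) = 2
row 2: |4| − (2) = 2
minimum over rows = 2 → strictly diagonally dominant (convergence guaranteed)

2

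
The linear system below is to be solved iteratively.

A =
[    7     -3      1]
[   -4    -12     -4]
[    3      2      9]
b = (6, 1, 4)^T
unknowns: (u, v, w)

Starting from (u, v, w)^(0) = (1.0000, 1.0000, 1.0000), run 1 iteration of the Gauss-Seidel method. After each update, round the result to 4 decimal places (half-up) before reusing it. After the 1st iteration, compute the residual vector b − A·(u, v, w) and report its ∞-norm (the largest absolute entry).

Iteration 1:
  u = (6 - (-3)·1.0000 - (1)·1.0000) / (7) = 1.1429
  v = (1 - (-4)·1.1429 - (-4)·1.0000) / (-12) = -0.7976
  w = (4 - (3)·1.1429 - (2)·-0.7976) / (9) = 0.2407
Residual b − A·x = (-4.6338, -3.0368, 0.0002); ∞-norm = 4.6338

4.6338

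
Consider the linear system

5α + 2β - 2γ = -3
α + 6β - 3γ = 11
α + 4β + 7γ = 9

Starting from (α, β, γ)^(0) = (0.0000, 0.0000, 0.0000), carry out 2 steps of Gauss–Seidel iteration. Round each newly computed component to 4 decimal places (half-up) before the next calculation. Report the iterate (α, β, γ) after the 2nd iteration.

Iteration 1:
  α = (-3 - (2)·0.0000 - (-2)·0.0000) / (5) = -0.6000
  β = (11 - (1)·-0.6000 - (-3)·0.0000) / (6) = 1.9333
  γ = (9 - (1)·-0.6000 - (4)·1.9333) / (7) = 0.2667
Iteration 2:
  α = (-3 - (2)·1.9333 - (-2)·0.2667) / (5) = -1.2666
  β = (11 - (1)·-1.2666 - (-3)·0.2667) / (6) = 2.1778
  γ = (9 - (1)·-1.2666 - (4)·2.1778) / (7) = 0.2222

(-1.2666, 2.1778, 0.2222)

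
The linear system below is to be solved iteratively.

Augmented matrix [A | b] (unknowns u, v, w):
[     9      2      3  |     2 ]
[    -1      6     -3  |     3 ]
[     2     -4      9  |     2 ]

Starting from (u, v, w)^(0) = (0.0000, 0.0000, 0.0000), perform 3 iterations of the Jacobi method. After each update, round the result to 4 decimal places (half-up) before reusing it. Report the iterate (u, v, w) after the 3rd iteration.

(-0.0535, 0.7037, 0.5020)

Iteration 1:
  u = (2 - (2)·0.0000 - (3)·0.0000) / (9) = 0.2222
  v = (3 - (-1)·0.0000 - (-3)·0.0000) / (6) = 0.5000
  w = (2 - (2)·0.0000 - (-4)·0.0000) / (9) = 0.2222
Iteration 2:
  u = (2 - (2)·0.5000 - (3)·0.2222) / (9) = 0.0370
  v = (3 - (-1)·0.2222 - (-3)·0.2222) / (6) = 0.6481
  w = (2 - (2)·0.2222 - (-4)·0.5000) / (9) = 0.3951
Iteration 3:
  u = (2 - (2)·0.6481 - (3)·0.3951) / (9) = -0.0535
  v = (3 - (-1)·0.0370 - (-3)·0.3951) / (6) = 0.7037
  w = (2 - (2)·0.0370 - (-4)·0.6481) / (9) = 0.5020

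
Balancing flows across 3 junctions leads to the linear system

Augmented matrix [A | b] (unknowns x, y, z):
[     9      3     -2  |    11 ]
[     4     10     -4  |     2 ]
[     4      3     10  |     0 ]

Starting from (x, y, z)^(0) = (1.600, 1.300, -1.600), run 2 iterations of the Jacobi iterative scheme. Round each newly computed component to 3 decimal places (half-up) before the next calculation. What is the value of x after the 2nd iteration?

1.353

Iteration 1:
  x = (11 - (3)·1.300 - (-2)·-1.600) / (9) = 0.433
  y = (2 - (4)·1.600 - (-4)·-1.600) / (10) = -1.080
  z = (0 - (4)·1.600 - (3)·1.300) / (10) = -1.030
Iteration 2:
  x = (11 - (3)·-1.080 - (-2)·-1.030) / (9) = 1.353
  y = (2 - (4)·0.433 - (-4)·-1.030) / (10) = -0.385
  z = (0 - (4)·0.433 - (3)·-1.080) / (10) = 0.151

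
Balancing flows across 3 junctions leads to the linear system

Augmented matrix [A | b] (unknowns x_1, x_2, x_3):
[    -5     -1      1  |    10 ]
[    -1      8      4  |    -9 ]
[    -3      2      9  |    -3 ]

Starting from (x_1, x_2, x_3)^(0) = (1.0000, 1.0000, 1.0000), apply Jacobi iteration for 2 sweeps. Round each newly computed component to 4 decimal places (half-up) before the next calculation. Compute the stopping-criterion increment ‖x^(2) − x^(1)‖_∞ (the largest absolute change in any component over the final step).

Iteration 1:
  x_1 = (10 - (-1)·1.0000 - (1)·1.0000) / (-5) = -2.0000
  x_2 = (-9 - (-1)·1.0000 - (4)·1.0000) / (8) = -1.5000
  x_3 = (-3 - (-3)·1.0000 - (2)·1.0000) / (9) = -0.2222
Iteration 2:
  x_1 = (10 - (-1)·-1.5000 - (1)·-0.2222) / (-5) = -1.7444
  x_2 = (-9 - (-1)·-2.0000 - (4)·-0.2222) / (8) = -1.2639
  x_3 = (-3 - (-3)·-2.0000 - (2)·-1.5000) / (9) = -0.6667
Change: (0.2556, 0.2361, -0.4445) → max |·| = 0.4445

0.4445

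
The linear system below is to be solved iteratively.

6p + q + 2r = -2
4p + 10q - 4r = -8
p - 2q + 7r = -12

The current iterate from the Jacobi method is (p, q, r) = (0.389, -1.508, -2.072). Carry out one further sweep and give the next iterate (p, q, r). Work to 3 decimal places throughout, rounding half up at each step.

(0.609, -1.784, -2.201)

One sweep:
  p = (-2 - (1)·-1.508 - (2)·-2.072) / (6) = 0.609
  q = (-8 - (4)·0.389 - (-4)·-2.072) / (10) = -1.784
  r = (-12 - (1)·0.389 - (-2)·-1.508) / (7) = -2.201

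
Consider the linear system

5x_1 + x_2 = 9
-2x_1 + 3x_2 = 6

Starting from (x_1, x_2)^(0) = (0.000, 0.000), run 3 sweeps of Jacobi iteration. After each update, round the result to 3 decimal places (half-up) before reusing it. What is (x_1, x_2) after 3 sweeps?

(1.160, 2.933)

Iteration 1:
  x_1 = (9 - (1)·0.000) / (5) = 1.800
  x_2 = (6 - (-2)·0.000) / (3) = 2.000
Iteration 2:
  x_1 = (9 - (1)·2.000) / (5) = 1.400
  x_2 = (6 - (-2)·1.800) / (3) = 3.200
Iteration 3:
  x_1 = (9 - (1)·3.200) / (5) = 1.160
  x_2 = (6 - (-2)·1.400) / (3) = 2.933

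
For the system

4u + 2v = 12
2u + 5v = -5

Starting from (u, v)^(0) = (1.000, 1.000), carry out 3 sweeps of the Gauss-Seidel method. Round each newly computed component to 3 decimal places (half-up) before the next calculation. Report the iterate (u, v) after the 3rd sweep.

Iteration 1:
  u = (12 - (2)·1.000) / (4) = 2.500
  v = (-5 - (2)·2.500) / (5) = -2.000
Iteration 2:
  u = (12 - (2)·-2.000) / (4) = 4.000
  v = (-5 - (2)·4.000) / (5) = -2.600
Iteration 3:
  u = (12 - (2)·-2.600) / (4) = 4.300
  v = (-5 - (2)·4.300) / (5) = -2.720

(4.300, -2.720)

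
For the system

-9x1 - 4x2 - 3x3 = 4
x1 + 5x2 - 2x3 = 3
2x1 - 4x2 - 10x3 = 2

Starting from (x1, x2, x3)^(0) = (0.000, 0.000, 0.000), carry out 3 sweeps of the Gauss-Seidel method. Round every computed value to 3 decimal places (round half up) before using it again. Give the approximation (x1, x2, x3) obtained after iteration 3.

Iteration 1:
  x1 = (4 - (-4)·0.000 - (-3)·0.000) / (-9) = -0.444
  x2 = (3 - (1)·-0.444 - (-2)·0.000) / (5) = 0.689
  x3 = (2 - (2)·-0.444 - (-4)·0.689) / (-10) = -0.564
Iteration 2:
  x1 = (4 - (-4)·0.689 - (-3)·-0.564) / (-9) = -0.563
  x2 = (3 - (1)·-0.563 - (-2)·-0.564) / (5) = 0.487
  x3 = (2 - (2)·-0.563 - (-4)·0.487) / (-10) = -0.507
Iteration 3:
  x1 = (4 - (-4)·0.487 - (-3)·-0.507) / (-9) = -0.492
  x2 = (3 - (1)·-0.492 - (-2)·-0.507) / (5) = 0.496
  x3 = (2 - (2)·-0.492 - (-4)·0.496) / (-10) = -0.497

(-0.492, 0.496, -0.497)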